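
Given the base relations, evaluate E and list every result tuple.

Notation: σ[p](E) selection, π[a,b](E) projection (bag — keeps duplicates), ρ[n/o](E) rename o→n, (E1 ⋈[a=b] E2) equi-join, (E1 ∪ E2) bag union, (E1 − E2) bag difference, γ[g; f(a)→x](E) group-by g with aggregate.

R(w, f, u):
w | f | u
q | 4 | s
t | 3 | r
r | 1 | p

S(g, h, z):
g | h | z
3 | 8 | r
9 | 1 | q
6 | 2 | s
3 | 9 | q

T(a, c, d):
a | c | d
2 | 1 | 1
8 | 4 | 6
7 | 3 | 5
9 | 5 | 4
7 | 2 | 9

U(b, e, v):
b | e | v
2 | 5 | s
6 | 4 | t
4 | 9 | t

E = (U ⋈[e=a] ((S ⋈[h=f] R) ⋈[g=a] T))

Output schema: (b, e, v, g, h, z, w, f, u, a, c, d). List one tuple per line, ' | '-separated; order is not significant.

Subexpression sizes:
  U → 3
  S → 4
  R → 3
  (S ⋈[h=f] R) → 1
  T → 5
  ((S ⋈[h=f] R) ⋈[g=a] T) → 1
  (U ⋈[e=a] ((S ⋈[h=f] R) ⋈[g=a] T)) → 1

== RESULT ==
b | e | v | g | h | z | w | f | u | a | c | d
4 | 9 | t | 9 | 1 | q | r | 1 | p | 9 | 5 | 4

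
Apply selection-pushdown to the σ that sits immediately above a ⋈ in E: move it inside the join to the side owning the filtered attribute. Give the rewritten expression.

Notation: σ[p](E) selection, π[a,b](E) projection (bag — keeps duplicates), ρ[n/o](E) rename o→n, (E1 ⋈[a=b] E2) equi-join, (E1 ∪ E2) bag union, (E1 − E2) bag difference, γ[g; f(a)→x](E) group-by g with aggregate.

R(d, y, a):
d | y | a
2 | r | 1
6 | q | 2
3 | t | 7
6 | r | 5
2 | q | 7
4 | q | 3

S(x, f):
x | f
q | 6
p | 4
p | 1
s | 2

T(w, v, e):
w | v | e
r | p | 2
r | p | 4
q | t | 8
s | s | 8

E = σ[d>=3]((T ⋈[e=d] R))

σ filters on d, owned by the right side.
E' = (T ⋈[e=d] σ[d>=3](R))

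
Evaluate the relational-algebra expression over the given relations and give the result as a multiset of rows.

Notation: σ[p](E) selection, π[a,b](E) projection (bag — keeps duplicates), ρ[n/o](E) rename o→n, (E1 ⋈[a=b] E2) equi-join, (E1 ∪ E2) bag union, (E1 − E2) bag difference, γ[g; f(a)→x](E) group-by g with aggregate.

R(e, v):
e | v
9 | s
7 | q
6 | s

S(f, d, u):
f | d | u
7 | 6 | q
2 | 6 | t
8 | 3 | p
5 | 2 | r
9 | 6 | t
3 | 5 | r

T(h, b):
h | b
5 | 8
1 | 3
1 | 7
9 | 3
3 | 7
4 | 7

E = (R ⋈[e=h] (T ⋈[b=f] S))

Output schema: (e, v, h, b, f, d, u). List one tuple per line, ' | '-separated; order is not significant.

Row counts bottom-up:
  R → 3
  T → 6
  S → 6
  (T ⋈[b=f] S) → 6
  (R ⋈[e=h] (T ⋈[b=f] S)) → 1

== RESULT ==
e | v | h | b | f | d | u
9 | s | 9 | 3 | 3 | 5 | r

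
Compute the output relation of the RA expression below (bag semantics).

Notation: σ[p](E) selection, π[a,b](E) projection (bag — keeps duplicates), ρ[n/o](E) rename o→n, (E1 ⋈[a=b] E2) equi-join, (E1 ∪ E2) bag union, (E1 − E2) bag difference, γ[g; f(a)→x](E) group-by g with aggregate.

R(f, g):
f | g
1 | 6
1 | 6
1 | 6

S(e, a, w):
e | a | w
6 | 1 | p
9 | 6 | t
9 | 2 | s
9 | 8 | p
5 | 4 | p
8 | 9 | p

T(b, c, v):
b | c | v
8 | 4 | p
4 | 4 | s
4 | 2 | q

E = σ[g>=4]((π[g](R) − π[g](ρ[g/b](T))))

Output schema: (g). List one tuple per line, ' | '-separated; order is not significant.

Stepwise |·|:
  R → 3
  π[g](R) → 3
  T → 3
  ρ[g/b](T) → 3
  π[g](ρ[g/b](T)) → 3
  (π[g](R) − π[g](ρ[g/b](T))) → 3
  σ[g>=4]((π[g](R) − π[g](ρ[g/b](T)))) → 3

== RESULT ==
g
6
6
6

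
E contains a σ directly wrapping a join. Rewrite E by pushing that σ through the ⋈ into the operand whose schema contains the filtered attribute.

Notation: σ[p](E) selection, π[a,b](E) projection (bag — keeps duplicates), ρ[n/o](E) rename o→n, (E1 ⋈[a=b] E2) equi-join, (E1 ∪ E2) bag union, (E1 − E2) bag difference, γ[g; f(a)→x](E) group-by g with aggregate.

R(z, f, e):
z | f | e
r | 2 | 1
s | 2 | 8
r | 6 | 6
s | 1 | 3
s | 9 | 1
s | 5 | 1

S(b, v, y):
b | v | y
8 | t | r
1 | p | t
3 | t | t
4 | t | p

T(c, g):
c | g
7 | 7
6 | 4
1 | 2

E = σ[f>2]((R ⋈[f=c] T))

σ filters on f, owned by the left side.
E' = (σ[f>2](R) ⋈[f=c] T)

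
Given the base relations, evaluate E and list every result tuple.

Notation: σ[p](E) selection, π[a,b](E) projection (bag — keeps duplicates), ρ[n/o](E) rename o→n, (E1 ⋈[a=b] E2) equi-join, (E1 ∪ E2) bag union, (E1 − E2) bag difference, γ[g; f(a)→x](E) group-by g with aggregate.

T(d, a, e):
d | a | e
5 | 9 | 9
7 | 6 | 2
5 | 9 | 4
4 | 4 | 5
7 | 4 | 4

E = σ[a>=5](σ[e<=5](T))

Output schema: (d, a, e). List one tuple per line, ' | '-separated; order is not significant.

Stepwise |·|:
  T → 5
  σ[e<=5](T) → 4
  σ[a>=5](σ[e<=5](T)) → 2

== RESULT ==
d | a | e
5 | 9 | 4
7 | 6 | 2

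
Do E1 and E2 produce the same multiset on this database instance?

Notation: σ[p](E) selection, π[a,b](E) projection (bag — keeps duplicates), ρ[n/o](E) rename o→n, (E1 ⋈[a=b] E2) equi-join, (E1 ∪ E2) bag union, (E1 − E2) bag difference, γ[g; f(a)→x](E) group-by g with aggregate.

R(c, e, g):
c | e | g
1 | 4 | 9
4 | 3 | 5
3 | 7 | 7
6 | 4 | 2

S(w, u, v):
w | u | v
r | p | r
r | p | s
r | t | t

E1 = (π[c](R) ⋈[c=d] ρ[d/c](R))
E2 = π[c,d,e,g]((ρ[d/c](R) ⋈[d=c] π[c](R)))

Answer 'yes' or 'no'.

E1 row counts bottom-up:
  R → 4
  π[c](R) → 4
  R → 4
  ρ[d/c](R) → 4
  (π[c](R) ⋈[c=d] ρ[d/c](R)) → 4
E2 row counts bottom-up:
  R → 4
  ρ[d/c](R) → 4
  R → 4
  π[c](R) → 4
  (ρ[d/c](R) ⋈[d=c] π[c](R)) → 4
  π[c,d,e,g]((ρ[d/c](R) ⋈[d=c] π[c](R))) → 4

E1 and E2 produce the same multiset:
c | d | e | g
1 | 1 | 4 | 9
3 | 3 | 7 | 7
4 | 4 | 3 | 5
6 | 6 | 4 | 2

yes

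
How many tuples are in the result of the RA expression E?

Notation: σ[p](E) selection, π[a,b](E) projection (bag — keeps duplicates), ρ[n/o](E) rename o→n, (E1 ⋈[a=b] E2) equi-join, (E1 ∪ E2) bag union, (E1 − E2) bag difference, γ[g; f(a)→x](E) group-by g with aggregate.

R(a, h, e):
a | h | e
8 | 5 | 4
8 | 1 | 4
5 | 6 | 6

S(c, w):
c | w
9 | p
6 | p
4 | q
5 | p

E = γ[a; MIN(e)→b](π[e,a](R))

Row counts bottom-up:
  R → 3
  π[e,a](R) → 3
  γ[a; MIN(e)→b](π[e,a](R)) → 2

|E| = 2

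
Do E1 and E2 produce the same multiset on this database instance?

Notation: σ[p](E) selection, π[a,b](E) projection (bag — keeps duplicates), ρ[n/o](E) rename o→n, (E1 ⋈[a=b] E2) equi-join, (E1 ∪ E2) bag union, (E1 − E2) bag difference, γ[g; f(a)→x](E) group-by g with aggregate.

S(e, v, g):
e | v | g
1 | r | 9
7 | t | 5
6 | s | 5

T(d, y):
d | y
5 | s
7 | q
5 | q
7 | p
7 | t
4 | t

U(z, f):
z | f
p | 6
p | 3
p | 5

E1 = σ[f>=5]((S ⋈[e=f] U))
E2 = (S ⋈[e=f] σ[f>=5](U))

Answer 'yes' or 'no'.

E1 subexpression sizes:
  S → 3
  U → 3
  (S ⋈[e=f] U) → 1
  σ[f>=5]((S ⋈[e=f] U)) → 1
E2 subexpression sizes:
  S → 3
  U → 3
  σ[f>=5](U) → 2
  (S ⋈[e=f] σ[f>=5](U)) → 1

E1 and E2 produce the same multiset:
e | v | g | z | f
6 | s | 5 | p | 6

yes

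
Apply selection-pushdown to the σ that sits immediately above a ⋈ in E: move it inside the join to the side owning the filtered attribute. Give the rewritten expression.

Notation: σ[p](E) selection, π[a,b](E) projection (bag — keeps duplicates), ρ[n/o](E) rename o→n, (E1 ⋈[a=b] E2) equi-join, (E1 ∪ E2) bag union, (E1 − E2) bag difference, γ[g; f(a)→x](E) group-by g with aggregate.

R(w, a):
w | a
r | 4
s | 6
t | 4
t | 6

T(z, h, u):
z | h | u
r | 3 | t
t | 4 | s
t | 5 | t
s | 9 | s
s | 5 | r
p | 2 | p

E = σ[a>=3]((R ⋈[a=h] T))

σ filters on a, owned by the left side.
E' = (σ[a>=3](R) ⋈[a=h] T)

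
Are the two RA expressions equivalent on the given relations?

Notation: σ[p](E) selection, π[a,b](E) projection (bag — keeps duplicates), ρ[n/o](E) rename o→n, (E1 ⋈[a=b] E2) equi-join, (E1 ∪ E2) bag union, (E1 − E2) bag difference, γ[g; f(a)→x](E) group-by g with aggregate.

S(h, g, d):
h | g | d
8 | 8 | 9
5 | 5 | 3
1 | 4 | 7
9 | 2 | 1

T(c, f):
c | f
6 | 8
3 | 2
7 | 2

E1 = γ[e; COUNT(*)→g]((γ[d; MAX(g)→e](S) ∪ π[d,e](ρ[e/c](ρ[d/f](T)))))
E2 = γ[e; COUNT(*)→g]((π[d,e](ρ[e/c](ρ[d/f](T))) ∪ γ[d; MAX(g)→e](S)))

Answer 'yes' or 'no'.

E1 row counts bottom-up:
  S → 4
  γ[d; MAX(g)→e](S) → 4
  T → 3
  ρ[d/f](T) → 3
  ρ[e/c](ρ[d/f](T)) → 3
  π[d,e](ρ[e/c](ρ[d/f](T))) → 3
  (γ[d; MAX(g)→e](S) ∪ π[d,e](ρ[e/c](ρ[d/f](T)))) → 7
  γ[e; COUNT(*)→g]((γ[d; MAX(g)→e](S) ∪ π[d,e](ρ[e/c](ρ[d/f](T))))) → 7
E2 row counts bottom-up:
  T → 3
  ρ[d/f](T) → 3
  ρ[e/c](ρ[d/f](T)) → 3
  π[d,e](ρ[e/c](ρ[d/f](T))) → 3
  S → 4
  γ[d; MAX(g)→e](S) → 4
  (π[d,e](ρ[e/c](ρ[d/f](T))) ∪ γ[d; MAX(g)→e](S)) → 7
  γ[e; COUNT(*)→g]((π[d,e](ρ[e/c](ρ[d/f](T))) ∪ γ[d; MAX(g)→e](S))) → 7

E1 and E2 produce the same multiset:
e | g
2 | 1
3 | 1
4 | 1
5 | 1
6 | 1
7 | 1
8 | 1

yes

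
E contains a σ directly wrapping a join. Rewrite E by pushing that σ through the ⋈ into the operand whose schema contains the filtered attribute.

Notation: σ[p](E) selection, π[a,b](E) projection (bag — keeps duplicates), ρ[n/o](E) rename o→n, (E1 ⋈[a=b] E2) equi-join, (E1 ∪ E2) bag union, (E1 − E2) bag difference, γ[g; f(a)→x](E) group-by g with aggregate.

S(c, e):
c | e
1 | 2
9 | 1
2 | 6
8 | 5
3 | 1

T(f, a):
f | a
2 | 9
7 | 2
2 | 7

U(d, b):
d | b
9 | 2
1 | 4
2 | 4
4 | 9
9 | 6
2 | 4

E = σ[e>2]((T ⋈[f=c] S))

σ filters on e, owned by the right side.
E' = (T ⋈[f=c] σ[e>2](S))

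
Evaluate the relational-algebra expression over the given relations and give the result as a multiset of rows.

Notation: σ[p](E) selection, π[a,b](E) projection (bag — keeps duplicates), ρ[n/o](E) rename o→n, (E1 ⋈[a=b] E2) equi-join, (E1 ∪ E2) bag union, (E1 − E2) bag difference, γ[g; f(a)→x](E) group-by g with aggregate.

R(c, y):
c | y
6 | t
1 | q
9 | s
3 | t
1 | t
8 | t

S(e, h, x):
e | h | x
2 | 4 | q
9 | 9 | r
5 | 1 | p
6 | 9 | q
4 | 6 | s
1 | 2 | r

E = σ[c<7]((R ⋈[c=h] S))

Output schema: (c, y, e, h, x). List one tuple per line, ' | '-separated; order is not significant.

Per-node cardinality:
  R → 6
  S → 6
  (R ⋈[c=h] S) → 5
  σ[c<7]((R ⋈[c=h] S)) → 3

== RESULT ==
c | y | e | h | x
1 | q | 5 | 1 | p
1 | t | 5 | 1 | p
6 | t | 4 | 6 | s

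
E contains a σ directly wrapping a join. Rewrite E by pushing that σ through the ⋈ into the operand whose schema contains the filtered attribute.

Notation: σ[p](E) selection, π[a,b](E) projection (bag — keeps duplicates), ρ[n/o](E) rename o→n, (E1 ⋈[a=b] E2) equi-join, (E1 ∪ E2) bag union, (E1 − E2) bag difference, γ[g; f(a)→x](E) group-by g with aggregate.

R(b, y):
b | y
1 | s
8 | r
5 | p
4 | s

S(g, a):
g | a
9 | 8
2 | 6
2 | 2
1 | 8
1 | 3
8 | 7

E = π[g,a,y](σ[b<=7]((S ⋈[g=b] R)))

σ filters on b, owned by the right side.
E' = π[g,a,y]((S ⋈[g=b] σ[b<=7](R)))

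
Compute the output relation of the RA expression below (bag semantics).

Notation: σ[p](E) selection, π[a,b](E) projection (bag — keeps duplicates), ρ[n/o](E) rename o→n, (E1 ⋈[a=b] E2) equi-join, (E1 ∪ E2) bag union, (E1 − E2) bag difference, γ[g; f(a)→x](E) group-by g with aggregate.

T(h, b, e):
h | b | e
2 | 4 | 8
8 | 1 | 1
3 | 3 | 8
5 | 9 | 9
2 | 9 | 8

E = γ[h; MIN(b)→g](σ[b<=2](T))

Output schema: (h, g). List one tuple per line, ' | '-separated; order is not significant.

Stepwise |·|:
  T → 5
  σ[b<=2](T) → 1
  γ[h; MIN(b)→g](σ[b<=2](T)) → 1

== RESULT ==
h | g
8 | 1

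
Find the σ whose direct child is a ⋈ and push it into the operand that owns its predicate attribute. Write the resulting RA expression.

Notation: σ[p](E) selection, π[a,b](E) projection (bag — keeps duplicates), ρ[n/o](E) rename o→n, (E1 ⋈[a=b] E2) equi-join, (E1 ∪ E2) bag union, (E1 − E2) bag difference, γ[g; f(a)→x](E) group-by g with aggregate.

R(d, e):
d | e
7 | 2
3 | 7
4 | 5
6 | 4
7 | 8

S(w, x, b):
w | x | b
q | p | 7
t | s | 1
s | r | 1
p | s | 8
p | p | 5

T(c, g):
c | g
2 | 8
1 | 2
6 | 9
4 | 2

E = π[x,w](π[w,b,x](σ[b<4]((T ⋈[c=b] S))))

σ filters on b, owned by the right side.
E' = π[x,w](π[w,b,x]((T ⋈[c=b] σ[b<4](S))))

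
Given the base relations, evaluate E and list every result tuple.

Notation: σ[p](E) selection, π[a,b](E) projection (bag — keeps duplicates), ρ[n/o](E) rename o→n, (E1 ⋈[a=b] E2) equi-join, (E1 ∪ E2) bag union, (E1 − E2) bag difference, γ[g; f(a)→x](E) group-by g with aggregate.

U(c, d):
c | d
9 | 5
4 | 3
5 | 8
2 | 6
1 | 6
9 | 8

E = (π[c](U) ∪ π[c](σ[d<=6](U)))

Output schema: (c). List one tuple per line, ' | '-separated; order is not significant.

Subexpression sizes:
  U → 6
  π[c](U) → 6
  U → 6
  σ[d<=6](U) → 4
  π[c](σ[d<=6](U)) → 4
  (π[c](U) ∪ π[c](σ[d<=6](U))) → 10

== RESULT ==
c
1
1
2
2
4
4
5
9
9
9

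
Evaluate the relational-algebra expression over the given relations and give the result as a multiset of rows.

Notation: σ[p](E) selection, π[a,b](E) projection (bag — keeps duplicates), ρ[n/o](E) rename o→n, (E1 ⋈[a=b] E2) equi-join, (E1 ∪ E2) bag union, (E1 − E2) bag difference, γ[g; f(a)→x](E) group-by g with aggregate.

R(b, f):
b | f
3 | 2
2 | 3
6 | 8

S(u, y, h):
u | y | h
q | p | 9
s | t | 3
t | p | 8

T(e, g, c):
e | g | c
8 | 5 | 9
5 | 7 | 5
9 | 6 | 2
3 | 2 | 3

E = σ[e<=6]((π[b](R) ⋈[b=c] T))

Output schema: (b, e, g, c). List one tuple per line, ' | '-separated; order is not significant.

Subexpression sizes:
  R → 3
  π[b](R) → 3
  T → 4
  (π[b](R) ⋈[b=c] T) → 2
  σ[e<=6]((π[b](R) ⋈[b=c] T)) → 1

== RESULT ==
b | e | g | c
3 | 3 | 2 | 3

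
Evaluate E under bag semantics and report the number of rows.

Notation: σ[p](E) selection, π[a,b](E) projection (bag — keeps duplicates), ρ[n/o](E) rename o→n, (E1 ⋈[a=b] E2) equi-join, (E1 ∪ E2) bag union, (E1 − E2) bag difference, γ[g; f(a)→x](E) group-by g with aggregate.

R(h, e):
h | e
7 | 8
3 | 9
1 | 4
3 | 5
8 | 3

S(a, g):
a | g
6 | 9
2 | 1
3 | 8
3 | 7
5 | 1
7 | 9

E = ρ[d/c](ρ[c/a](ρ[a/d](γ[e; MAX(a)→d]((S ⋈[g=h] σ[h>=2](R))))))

Stepwise |·|:
  S → 6
  R → 5
  σ[h>=2](R) → 4
  (S ⋈[g=h] σ[h>=2](R)) → 2
  γ[e; MAX(a)→d]((S ⋈[g=h] σ[h>=2](R))) → 2
  ρ[a/d](γ[e; MAX(a)→d]((S ⋈[g=h] σ[h>=2](R)))) → 2
  ρ[c/a](ρ[a/d](γ[e; MAX(a)→d]((S ⋈[g=h] σ[h>=2](R))))) → 2
  ρ[d/c](ρ[c/a](ρ[a/d](γ[e; MAX(a)→d]((S ⋈[g=h] σ[h>=2](R)))))) → 2

|E| = 2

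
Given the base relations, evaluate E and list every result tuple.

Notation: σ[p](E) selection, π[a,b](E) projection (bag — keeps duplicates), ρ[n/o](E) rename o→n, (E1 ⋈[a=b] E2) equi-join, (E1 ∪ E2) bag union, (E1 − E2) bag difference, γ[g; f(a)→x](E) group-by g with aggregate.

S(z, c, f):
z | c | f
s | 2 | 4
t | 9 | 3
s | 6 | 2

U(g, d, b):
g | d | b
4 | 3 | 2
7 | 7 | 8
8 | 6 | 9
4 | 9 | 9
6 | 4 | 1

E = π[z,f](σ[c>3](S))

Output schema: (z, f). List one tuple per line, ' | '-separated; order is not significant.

Subexpression sizes:
  S → 3
  σ[c>3](S) → 2
  π[z,f](σ[c>3](S)) → 2

== RESULT ==
z | f
s | 2
t | 3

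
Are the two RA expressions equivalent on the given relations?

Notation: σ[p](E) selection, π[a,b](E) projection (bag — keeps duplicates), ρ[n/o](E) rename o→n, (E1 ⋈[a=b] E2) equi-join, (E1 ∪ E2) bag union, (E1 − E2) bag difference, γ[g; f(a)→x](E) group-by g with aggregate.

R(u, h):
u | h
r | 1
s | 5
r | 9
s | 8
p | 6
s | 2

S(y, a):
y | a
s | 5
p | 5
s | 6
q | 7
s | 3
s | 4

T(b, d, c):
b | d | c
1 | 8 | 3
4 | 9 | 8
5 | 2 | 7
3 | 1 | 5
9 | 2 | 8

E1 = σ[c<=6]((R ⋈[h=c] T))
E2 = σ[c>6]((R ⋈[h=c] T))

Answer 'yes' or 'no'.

E1 per-node cardinality:
  R → 6
  T → 5
  (R ⋈[h=c] T) → 3
  σ[c<=6]((R ⋈[h=c] T)) → 1
E2 per-node cardinality:
  R → 6
  T → 5
  (R ⋈[h=c] T) → 3
  σ[c>6]((R ⋈[h=c] T)) → 2

E1 result:
u | h | b | d | c
s | 5 | 3 | 1 | 5
E2 result:
u | h | b | d | c
s | 8 | 4 | 9 | 8
s | 8 | 9 | 2 | 8
Witness: ('s', 5, 3, 1, 5) appears 1× in E1 but 0× in E2.

no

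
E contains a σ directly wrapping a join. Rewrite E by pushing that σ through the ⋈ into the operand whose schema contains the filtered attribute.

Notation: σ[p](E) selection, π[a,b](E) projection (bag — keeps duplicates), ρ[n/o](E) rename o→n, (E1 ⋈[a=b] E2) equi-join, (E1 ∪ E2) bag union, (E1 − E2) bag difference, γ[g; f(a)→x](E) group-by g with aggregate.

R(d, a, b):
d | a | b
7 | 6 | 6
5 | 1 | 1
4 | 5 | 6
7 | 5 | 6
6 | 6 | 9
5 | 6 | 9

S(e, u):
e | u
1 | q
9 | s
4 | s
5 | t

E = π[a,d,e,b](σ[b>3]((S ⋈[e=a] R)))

σ filters on b, owned by the right side.
E' = π[a,d,e,b]((S ⋈[e=a] σ[b>3](R)))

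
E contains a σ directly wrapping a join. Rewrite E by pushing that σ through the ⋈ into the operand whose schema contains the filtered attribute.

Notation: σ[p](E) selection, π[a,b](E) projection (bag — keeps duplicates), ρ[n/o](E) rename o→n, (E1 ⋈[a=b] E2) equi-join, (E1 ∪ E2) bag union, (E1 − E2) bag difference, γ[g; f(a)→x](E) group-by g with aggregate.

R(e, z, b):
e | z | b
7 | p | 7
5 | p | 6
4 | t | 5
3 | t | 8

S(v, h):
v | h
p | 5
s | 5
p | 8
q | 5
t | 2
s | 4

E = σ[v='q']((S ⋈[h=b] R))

σ filters on v, owned by the left side.
E' = (σ[v='q'](S) ⋈[h=b] R)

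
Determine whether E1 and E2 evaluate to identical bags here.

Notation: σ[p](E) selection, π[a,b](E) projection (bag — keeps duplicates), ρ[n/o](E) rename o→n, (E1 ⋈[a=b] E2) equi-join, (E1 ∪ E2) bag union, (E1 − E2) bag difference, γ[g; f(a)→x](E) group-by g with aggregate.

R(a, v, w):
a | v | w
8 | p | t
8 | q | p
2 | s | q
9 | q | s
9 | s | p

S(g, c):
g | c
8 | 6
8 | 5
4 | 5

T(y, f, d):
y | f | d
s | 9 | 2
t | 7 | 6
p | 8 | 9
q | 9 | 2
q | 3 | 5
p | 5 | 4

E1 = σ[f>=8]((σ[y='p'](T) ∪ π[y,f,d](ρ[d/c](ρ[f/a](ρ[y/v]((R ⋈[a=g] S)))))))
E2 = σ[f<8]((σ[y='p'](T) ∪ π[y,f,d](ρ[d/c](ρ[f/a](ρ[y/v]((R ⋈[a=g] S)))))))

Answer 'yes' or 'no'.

E1 subexpression sizes:
  T → 6
  σ[y='p'](T) → 2
  R → 5
  S → 3
  (R ⋈[a=g] S) → 4
  ρ[y/v]((R ⋈[a=g] S)) → 4
  ρ[f/a](ρ[y/v]((R ⋈[a=g] S))) → 4
  ρ[d/c](ρ[f/a](ρ[y/v]((R ⋈[a=g] S)))) → 4
  π[y,f,d](ρ[d/c](ρ[f/a](ρ[y/v]((R ⋈[a=g] S))))) → 4
  (σ[y='p'](T) ∪ π[y,f,d](ρ[d/c](ρ[f/a](ρ[y/v]((R ⋈[a=g] S)))))) → 6
  σ[f>=8]((σ[y='p'](T) ∪ π[y,f,d](ρ[d/c](ρ[f/a](ρ[y/v]((R ⋈[a=g] S))))))) → 5
E2 subexpression sizes:
  T → 6
  σ[y='p'](T) → 2
  R → 5
  S → 3
  (R ⋈[a=g] S) → 4
  ρ[y/v]((R ⋈[a=g] S)) → 4
  ρ[f/a](ρ[y/v]((R ⋈[a=g] S))) → 4
  ρ[d/c](ρ[f/a](ρ[y/v]((R ⋈[a=g] S)))) → 4
  π[y,f,d](ρ[d/c](ρ[f/a](ρ[y/v]((R ⋈[a=g] S))))) → 4
  (σ[y='p'](T) ∪ π[y,f,d](ρ[d/c](ρ[f/a](ρ[y/v]((R ⋈[a=g] S)))))) → 6
  σ[f<8]((σ[y='p'](T) ∪ π[y,f,d](ρ[d/c](ρ[f/a](ρ[y/v]((R ⋈[a=g] S))))))) → 1

E1 result:
y | f | d
p | 8 | 5
p | 8 | 6
p | 8 | 9
q | 8 | 5
q | 8 | 6
E2 result:
y | f | d
p | 5 | 4
Witness: ('p', 8, 6) appears 1× in E1 but 0× in E2.

no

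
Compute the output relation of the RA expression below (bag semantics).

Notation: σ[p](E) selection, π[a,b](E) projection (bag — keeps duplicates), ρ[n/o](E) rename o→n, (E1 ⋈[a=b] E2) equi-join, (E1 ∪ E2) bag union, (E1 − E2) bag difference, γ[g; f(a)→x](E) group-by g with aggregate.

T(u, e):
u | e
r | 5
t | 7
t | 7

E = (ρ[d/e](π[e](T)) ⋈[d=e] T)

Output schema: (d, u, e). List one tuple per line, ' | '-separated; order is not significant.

Stepwise |·|:
  T → 3
  π[e](T) → 3
  ρ[d/e](π[e](T)) → 3
  T → 3
  (ρ[d/e](π[e](T)) ⋈[d=e] T) → 5

== RESULT ==
d | u | e
5 | r | 5
7 | t | 7
7 | t | 7
7 | t | 7
7 | t | 7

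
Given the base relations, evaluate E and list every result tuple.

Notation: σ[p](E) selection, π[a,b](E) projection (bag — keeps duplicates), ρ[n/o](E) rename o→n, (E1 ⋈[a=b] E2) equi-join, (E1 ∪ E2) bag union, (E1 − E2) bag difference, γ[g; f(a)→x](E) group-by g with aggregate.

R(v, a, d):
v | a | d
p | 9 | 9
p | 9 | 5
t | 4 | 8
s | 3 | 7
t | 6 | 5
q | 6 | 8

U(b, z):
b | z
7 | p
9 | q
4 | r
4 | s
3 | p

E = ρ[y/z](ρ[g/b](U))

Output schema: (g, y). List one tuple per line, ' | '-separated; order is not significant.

Per-node cardinality:
  U → 5
  ρ[g/b](U) → 5
  ρ[y/z](ρ[g/b](U)) → 5

== RESULT ==
g | y
3 | p
4 | r
4 | s
7 | p
9 | q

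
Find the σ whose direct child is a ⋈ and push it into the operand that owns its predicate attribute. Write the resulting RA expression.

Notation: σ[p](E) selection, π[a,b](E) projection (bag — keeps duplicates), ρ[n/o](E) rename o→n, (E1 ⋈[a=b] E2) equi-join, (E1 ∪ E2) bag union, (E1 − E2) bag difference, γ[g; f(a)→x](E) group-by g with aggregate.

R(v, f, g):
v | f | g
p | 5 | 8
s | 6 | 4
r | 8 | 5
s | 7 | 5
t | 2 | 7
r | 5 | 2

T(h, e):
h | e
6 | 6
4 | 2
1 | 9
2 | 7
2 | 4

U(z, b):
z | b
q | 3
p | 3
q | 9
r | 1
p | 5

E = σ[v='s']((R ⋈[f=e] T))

σ filters on v, owned by the left side.
E' = (σ[v='s'](R) ⋈[f=e] T)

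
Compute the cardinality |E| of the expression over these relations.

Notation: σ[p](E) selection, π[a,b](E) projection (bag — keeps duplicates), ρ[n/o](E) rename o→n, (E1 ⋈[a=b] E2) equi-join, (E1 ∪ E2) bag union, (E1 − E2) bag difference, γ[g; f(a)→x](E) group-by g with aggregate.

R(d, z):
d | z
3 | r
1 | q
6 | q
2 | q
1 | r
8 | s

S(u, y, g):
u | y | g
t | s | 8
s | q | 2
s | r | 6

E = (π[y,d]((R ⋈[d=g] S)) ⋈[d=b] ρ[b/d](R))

Subexpression sizes:
  R → 6
  S → 3
  (R ⋈[d=g] S) → 3
  π[y,d]((R ⋈[d=g] S)) → 3
  R → 6
  ρ[b/d](R) → 6
  (π[y,d]((R ⋈[d=g] S)) ⋈[d=b] ρ[b/d](R)) → 3

|E| = 3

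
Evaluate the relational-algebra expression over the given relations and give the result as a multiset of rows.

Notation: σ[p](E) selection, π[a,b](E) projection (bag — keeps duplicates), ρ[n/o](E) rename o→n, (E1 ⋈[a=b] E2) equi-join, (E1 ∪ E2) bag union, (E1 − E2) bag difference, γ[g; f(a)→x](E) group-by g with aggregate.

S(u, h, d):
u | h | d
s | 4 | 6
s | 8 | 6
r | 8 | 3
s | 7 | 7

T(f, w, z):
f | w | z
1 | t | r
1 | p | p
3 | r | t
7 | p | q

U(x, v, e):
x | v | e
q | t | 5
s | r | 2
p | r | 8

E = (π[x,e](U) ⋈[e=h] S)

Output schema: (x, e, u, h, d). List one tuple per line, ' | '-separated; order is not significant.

Stepwise |·|:
  U → 3
  π[x,e](U) → 3
  S → 4
  (π[x,e](U) ⋈[e=h] S) → 2

== RESULT ==
x | e | u | h | d
p | 8 | r | 8 | 3
p | 8 | s | 8 | 6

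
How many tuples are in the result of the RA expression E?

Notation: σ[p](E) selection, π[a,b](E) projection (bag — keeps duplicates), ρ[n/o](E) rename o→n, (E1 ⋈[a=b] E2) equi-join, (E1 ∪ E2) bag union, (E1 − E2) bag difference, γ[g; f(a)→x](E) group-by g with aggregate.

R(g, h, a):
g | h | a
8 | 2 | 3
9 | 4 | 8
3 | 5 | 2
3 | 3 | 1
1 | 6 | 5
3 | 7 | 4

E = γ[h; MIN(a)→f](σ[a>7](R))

Subexpression sizes:
  R → 6
  σ[a>7](R) → 1
  γ[h; MIN(a)→f](σ[a>7](R)) → 1

|E| = 1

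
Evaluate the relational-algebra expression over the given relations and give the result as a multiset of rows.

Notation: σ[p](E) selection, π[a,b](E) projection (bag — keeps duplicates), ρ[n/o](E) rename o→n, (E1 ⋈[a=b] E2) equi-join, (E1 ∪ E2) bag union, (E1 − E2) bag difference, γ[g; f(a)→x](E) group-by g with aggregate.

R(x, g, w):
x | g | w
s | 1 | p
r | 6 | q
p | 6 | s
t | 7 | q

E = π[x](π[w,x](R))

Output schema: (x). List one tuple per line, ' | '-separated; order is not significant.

Per-node cardinality:
  R → 4
  π[w,x](R) → 4
  π[x](π[w,x](R)) → 4

== RESULT ==
x
p
r
s
t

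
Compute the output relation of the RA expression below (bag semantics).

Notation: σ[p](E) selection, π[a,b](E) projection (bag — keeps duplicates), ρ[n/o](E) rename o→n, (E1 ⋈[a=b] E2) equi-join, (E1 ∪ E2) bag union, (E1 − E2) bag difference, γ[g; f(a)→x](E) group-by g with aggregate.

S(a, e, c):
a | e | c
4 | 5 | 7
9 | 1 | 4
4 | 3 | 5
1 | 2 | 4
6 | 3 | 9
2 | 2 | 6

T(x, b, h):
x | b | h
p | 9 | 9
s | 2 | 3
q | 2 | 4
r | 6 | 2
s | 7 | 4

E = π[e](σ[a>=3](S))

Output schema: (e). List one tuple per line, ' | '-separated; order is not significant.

Per-node cardinality:
  S → 6
  σ[a>=3](S) → 4
  π[e](σ[a>=3](S)) → 4

== RESULT ==
e
1
3
3
5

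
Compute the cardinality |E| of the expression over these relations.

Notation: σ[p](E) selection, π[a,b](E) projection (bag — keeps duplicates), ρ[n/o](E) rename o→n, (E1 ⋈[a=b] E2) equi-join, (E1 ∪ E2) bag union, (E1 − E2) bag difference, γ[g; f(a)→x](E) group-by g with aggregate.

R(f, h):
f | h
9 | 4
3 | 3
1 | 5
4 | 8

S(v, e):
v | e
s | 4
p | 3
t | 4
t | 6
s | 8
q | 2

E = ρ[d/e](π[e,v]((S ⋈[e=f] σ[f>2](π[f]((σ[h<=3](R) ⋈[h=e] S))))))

Per-node cardinality:
  S → 6
  R → 4
  σ[h<=3](R) → 1
  S → 6
  (σ[h<=3](R) ⋈[h=e] S) → 1
  π[f]((σ[h<=3](R) ⋈[h=e] S)) → 1
  σ[f>2](π[f]((σ[h<=3](R) ⋈[h=e] S))) → 1
  (S ⋈[e=f] σ[f>2](π[f]((σ[h<=3](R) ⋈[h=e] S)))) → 1
  π[e,v]((S ⋈[e=f] σ[f>2](π[f]((σ[h<=3](R) ⋈[h=e] S))))) → 1
  ρ[d/e](π[e,v]((S ⋈[e=f] σ[f>2](π[f]((σ[h<=3](R) ⋈[h=e] S)))))) → 1

|E| = 1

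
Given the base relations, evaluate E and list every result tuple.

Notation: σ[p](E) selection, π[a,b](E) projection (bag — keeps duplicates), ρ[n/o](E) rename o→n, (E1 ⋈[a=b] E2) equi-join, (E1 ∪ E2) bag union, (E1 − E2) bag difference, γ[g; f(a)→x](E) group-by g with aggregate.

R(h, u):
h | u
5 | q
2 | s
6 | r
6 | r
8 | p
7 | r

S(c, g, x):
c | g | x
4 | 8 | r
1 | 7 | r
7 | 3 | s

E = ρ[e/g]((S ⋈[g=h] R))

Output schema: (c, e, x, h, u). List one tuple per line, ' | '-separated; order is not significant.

Per-node cardinality:
  S → 3
  R → 6
  (S ⋈[g=h] R) → 2
  ρ[e/g]((S ⋈[g=h] R)) → 2

== RESULT ==
c | e | x | h | u
1 | 7 | r | 7 | r
4 | 8 | r | 8 | p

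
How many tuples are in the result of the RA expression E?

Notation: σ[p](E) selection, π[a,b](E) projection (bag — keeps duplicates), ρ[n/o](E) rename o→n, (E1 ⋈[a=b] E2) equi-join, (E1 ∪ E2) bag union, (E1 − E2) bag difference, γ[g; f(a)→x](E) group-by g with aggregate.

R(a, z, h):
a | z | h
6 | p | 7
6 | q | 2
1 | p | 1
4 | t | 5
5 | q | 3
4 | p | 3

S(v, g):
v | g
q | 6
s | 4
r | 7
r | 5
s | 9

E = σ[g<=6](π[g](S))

Per-node cardinality:
  S → 5
  π[g](S) → 5
  σ[g<=6](π[g](S)) → 3

|E| = 3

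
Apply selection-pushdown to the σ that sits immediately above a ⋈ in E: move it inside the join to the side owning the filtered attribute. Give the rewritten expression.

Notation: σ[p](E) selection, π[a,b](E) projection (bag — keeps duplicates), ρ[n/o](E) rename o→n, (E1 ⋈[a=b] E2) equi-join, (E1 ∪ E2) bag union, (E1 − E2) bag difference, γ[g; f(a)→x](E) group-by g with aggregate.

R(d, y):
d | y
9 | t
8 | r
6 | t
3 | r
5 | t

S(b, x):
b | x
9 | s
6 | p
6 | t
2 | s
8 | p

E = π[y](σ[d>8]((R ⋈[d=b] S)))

σ filters on d, owned by the left side.
E' = π[y]((σ[d>8](R) ⋈[d=b] S))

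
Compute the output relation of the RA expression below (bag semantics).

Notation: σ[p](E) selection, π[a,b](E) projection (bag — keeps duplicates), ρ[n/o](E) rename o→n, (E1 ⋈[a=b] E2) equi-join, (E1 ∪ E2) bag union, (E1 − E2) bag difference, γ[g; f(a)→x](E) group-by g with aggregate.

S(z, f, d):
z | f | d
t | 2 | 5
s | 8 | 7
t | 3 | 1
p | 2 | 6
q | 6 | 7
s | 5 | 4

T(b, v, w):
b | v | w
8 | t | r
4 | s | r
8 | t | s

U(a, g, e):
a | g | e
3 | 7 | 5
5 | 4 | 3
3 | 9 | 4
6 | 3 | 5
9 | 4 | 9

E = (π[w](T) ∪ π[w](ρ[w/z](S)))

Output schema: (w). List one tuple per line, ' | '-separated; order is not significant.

Per-node cardinality:
  T → 3
  π[w](T) → 3
  S → 6
  ρ[w/z](S) → 6
  π[w](ρ[w/z](S)) → 6
  (π[w](T) ∪ π[w](ρ[w/z](S))) → 9

== RESULT ==
w
p
q
r
r
s
s
s
t
t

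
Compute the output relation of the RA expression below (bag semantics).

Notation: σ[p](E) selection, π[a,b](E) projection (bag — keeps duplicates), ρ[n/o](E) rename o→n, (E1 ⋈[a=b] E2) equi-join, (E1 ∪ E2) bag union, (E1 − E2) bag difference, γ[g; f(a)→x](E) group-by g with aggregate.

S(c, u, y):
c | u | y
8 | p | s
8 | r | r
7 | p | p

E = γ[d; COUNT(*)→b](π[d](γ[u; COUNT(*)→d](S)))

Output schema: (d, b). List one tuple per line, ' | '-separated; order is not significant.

Row counts bottom-up:
  S → 3
  γ[u; COUNT(*)→d](S) → 2
  π[d](γ[u; COUNT(*)→d](S)) → 2
  γ[d; COUNT(*)→b](π[d](γ[u; COUNT(*)→d](S))) → 2

== RESULT ==
d | b
1 | 1
2 | 1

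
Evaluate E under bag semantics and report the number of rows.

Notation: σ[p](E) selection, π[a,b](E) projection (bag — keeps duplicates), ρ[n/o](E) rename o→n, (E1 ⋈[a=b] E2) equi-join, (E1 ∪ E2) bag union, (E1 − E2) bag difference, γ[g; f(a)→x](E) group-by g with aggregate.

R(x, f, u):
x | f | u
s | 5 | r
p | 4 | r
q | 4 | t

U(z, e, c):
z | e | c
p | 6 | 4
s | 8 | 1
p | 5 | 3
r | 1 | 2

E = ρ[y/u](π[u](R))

Stepwise |·|:
  R → 3
  π[u](R) → 3
  ρ[y/u](π[u](R)) → 3

|E| = 3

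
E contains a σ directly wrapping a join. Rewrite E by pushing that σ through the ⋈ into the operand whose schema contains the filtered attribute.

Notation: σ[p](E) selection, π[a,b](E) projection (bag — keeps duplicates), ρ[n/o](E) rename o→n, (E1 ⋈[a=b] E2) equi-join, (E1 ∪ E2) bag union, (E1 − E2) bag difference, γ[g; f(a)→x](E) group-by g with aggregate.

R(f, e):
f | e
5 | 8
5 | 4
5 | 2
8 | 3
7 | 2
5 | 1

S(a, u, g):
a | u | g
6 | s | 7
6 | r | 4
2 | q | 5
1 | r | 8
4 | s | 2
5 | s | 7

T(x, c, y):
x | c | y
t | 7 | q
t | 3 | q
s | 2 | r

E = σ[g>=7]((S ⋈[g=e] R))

σ filters on g, owned by the left side.
E' = (σ[g>=7](S) ⋈[g=e] R)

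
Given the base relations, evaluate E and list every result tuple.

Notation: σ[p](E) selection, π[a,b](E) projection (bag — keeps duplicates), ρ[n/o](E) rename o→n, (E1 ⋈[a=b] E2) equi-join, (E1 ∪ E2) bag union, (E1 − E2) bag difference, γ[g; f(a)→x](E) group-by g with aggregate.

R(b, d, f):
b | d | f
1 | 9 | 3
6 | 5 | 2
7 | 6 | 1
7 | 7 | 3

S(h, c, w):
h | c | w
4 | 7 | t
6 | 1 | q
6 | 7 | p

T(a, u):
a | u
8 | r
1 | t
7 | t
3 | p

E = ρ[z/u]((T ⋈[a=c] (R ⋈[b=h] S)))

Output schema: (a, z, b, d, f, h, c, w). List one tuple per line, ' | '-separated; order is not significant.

Subexpression sizes:
  T → 4
  R → 4
  S → 3
  (R ⋈[b=h] S) → 2
  (T ⋈[a=c] (R ⋈[b=h] S)) → 2
  ρ[z/u]((T ⋈[a=c] (R ⋈[b=h] S))) → 2

== RESULT ==
a | z | b | d | f | h | c | w
1 | t | 6 | 5 | 2 | 6 | 1 | q
7 | t | 6 | 5 | 2 | 6 | 7 | p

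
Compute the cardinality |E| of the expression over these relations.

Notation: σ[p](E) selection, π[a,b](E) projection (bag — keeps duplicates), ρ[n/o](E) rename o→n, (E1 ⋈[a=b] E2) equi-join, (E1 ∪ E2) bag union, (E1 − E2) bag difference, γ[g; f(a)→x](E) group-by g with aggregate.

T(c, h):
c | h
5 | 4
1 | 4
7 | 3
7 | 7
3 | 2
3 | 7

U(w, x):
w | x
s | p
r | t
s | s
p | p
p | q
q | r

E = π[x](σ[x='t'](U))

Subexpression sizes:
  U → 6
  σ[x='t'](U) → 1
  π[x](σ[x='t'](U)) → 1

|E| = 1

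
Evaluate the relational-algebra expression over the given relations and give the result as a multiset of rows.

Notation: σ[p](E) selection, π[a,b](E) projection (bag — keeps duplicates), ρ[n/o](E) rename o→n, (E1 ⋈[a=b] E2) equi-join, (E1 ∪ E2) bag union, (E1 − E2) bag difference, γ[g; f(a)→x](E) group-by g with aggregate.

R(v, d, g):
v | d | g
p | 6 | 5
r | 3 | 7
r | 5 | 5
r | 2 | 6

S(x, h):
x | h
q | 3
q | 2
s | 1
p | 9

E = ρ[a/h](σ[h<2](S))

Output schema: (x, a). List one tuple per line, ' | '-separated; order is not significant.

Stepwise |·|:
  S → 4
  σ[h<2](S) → 1
  ρ[a/h](σ[h<2](S)) → 1

== RESULT ==
x | a
s | 1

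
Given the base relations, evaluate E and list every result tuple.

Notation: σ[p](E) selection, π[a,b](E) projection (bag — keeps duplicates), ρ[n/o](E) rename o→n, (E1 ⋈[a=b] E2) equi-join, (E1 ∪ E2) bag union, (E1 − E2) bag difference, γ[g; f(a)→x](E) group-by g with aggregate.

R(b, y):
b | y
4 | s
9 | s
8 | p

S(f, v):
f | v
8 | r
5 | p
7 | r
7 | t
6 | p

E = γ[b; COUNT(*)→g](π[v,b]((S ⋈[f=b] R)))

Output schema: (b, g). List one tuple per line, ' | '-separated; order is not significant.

Row counts bottom-up:
  S → 5
  R → 3
  (S ⋈[f=b] R) → 1
  π[v,b]((S ⋈[f=b] R)) → 1
  γ[b; COUNT(*)→g](π[v,b]((S ⋈[f=b] R))) → 1

== RESULT ==
b | g
8 | 1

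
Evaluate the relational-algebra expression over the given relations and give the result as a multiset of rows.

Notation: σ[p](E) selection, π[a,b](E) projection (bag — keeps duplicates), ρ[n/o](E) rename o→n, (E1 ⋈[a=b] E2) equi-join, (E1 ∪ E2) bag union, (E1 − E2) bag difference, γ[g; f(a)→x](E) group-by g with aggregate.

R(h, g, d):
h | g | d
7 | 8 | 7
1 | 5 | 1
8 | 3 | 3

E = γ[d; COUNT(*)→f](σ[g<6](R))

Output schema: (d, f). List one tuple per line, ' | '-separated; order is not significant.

Stepwise |·|:
  R → 3
  σ[g<6](R) → 2
  γ[d; COUNT(*)→f](σ[g<6](R)) → 2

== RESULT ==
d | f
1 | 1
3 | 1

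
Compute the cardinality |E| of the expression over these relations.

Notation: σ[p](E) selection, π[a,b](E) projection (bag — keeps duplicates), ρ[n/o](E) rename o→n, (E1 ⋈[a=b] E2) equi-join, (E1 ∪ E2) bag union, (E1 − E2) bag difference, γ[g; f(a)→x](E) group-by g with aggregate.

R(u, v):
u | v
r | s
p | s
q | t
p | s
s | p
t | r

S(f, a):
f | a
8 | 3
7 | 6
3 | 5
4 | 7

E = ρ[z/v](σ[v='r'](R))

Per-node cardinality:
  R → 6
  σ[v='r'](R) → 1
  ρ[z/v](σ[v='r'](R)) → 1

|E| = 1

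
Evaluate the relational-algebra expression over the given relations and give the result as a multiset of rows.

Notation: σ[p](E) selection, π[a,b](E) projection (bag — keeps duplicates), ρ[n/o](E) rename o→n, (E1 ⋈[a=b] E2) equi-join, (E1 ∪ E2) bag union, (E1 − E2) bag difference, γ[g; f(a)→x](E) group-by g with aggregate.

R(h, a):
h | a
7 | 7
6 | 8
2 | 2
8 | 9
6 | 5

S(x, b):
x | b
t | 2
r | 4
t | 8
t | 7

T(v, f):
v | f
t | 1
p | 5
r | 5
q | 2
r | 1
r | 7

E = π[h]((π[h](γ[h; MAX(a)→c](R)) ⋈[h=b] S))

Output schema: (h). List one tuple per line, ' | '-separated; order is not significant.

Subexpression sizes:
  R → 5
  γ[h; MAX(a)→c](R) → 4
  π[h](γ[h; MAX(a)→c](R)) → 4
  S → 4
  (π[h](γ[h; MAX(a)→c](R)) ⋈[h=b] S) → 3
  π[h]((π[h](γ[h; MAX(a)→c](R)) ⋈[h=b] S)) → 3

== RESULT ==
h
2
7
8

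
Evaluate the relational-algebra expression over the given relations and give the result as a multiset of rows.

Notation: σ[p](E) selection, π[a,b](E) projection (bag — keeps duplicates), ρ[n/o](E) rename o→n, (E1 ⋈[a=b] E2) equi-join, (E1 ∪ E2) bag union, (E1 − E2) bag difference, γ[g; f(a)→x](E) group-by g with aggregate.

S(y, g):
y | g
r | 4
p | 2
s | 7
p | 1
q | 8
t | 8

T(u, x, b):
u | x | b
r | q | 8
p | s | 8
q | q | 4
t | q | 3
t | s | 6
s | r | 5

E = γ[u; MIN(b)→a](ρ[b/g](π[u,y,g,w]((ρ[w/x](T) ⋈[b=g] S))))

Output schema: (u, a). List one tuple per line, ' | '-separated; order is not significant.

Per-node cardinality:
  T → 6
  ρ[w/x](T) → 6
  S → 6
  (ρ[w/x](T) ⋈[b=g] S) → 5
  π[u,y,g,w]((ρ[w/x](T) ⋈[b=g] S)) → 5
  ρ[b/g](π[u,y,g,w]((ρ[w/x](T) ⋈[b=g] S))) → 5
  γ[u; MIN(b)→a](ρ[b/g](π[u,y,g,w]((ρ[w/x](T) ⋈[b=g] S)))) → 3

== RESULT ==
u | a
p | 8
q | 4
r | 8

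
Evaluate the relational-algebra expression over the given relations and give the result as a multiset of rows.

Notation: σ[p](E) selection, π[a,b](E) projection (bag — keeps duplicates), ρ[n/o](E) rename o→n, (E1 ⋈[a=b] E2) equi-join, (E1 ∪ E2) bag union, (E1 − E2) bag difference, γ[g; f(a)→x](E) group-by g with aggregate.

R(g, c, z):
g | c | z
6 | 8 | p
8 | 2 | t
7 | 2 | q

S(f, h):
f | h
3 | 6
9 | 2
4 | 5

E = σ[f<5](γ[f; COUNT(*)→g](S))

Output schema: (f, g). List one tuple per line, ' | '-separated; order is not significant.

Stepwise |·|:
  S → 3
  γ[f; COUNT(*)→g](S) → 3
  σ[f<5](γ[f; COUNT(*)→g](S)) → 2

== RESULT ==
f | g
3 | 1
4 | 1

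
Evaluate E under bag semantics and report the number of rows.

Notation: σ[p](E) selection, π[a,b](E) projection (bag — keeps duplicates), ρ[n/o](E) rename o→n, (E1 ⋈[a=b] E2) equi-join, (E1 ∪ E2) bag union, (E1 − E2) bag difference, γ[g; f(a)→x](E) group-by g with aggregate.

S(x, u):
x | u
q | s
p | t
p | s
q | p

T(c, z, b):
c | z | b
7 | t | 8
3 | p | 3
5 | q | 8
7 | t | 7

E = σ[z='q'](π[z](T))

Row counts bottom-up:
  T → 4
  π[z](T) → 4
  σ[z='q'](π[z](T)) → 1

|E| = 1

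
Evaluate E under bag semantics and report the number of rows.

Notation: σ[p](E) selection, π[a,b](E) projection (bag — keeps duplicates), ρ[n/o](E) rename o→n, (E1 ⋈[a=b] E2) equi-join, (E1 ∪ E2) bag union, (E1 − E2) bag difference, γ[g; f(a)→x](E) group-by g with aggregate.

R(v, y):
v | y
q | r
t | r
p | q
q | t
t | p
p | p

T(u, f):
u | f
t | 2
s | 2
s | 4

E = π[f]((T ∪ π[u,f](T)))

Stepwise |·|:
  T → 3
  T → 3
  π[u,f](T) → 3
  (T ∪ π[u,f](T)) → 6
  π[f]((T ∪ π[u,f](T))) → 6

|E| = 6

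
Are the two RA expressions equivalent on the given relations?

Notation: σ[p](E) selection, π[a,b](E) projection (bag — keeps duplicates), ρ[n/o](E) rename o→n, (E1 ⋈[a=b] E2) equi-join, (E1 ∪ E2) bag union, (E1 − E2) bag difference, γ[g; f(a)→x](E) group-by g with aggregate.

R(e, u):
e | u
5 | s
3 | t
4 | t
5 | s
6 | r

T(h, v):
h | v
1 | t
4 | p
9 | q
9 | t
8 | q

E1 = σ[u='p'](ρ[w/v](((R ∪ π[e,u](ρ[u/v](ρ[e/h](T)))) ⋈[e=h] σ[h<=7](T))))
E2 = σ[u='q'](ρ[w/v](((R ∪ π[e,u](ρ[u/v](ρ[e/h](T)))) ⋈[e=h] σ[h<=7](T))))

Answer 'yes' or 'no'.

E1 row counts bottom-up:
  R → 5
  T → 5
  ρ[e/h](T) → 5
  ρ[u/v](ρ[e/h](T)) → 5
  π[e,u](ρ[u/v](ρ[e/h](T))) → 5
  (R ∪ π[e,u](ρ[u/v](ρ[e/h](T)))) → 10
  T → 5
  σ[h<=7](T) → 2
  ((R ∪ π[e,u](ρ[u/v](ρ[e/h](T)))) ⋈[e=h] σ[h<=7](T)) → 3
  ρ[w/v](((R ∪ π[e,u](ρ[u/v](ρ[e/h](T)))) ⋈[e=h] σ[h<=7](T))) → 3
  σ[u='p'](ρ[w/v](((R ∪ π[e,u](ρ[u/v](ρ[e/h](T)))) ⋈[e=h] σ[h<=7](T)))) → 1
E2 row counts bottom-up:
  R → 5
  T → 5
  ρ[e/h](T) → 5
  ρ[u/v](ρ[e/h](T)) → 5
  π[e,u](ρ[u/v](ρ[e/h](T))) → 5
  (R ∪ π[e,u](ρ[u/v](ρ[e/h](T)))) → 10
  T → 5
  σ[h<=7](T) → 2
  ((R ∪ π[e,u](ρ[u/v](ρ[e/h](T)))) ⋈[e=h] σ[h<=7](T)) → 3
  ρ[w/v](((R ∪ π[e,u](ρ[u/v](ρ[e/h](T)))) ⋈[e=h] σ[h<=7](T))) → 3
  σ[u='q'](ρ[w/v](((R ∪ π[e,u](ρ[u/v](ρ[e/h](T)))) ⋈[e=h] σ[h<=7](T)))) → 0

E1 result:
e | u | h | w
4 | p | 4 | p
E2 result:
e | u | h | w
(0 rows)
Witness: (4, 'p', 4, 'p') appears 1× in E1 but 0× in E2.

no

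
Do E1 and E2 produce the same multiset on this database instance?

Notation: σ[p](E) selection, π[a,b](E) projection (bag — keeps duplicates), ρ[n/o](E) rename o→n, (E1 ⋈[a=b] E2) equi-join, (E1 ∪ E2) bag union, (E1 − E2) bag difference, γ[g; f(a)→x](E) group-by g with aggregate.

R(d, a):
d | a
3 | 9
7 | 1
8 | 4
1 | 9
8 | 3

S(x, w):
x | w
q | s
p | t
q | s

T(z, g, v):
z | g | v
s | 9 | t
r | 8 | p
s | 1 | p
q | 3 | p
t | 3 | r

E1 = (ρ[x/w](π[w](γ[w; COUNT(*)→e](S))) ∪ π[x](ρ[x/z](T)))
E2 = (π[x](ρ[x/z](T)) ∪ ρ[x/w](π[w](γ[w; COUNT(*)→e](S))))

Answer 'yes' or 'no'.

E1 row counts bottom-up:
  S → 3
  γ[w; COUNT(*)→e](S) → 2
  π[w](γ[w; COUNT(*)→e](S)) → 2
  ρ[x/w](π[w](γ[w; COUNT(*)→e](S))) → 2
  T → 5
  ρ[x/z](T) → 5
  π[x](ρ[x/z](T)) → 5
  (ρ[x/w](π[w](γ[w; COUNT(*)→e](S))) ∪ π[x](ρ[x/z](T))) → 7
E2 row counts bottom-up:
  T → 5
  ρ[x/z](T) → 5
  π[x](ρ[x/z](T)) → 5
  S → 3
  γ[w; COUNT(*)→e](S) → 2
  π[w](γ[w; COUNT(*)→e](S)) → 2
  ρ[x/w](π[w](γ[w; COUNT(*)→e](S))) → 2
  (π[x](ρ[x/z](T)) ∪ ρ[x/w](π[w](γ[w; COUNT(*)→e](S)))) → 7

E1 and E2 produce the same multiset:
x
q
r
s
s
s
t
t

yes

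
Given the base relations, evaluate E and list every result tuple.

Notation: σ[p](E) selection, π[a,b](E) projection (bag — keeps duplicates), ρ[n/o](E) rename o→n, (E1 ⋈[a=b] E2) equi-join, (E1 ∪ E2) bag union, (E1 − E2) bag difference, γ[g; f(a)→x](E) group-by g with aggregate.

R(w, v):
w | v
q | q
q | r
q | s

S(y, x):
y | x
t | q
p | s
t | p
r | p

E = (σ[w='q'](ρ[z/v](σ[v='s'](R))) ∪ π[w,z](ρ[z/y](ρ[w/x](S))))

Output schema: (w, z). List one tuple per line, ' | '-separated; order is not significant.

Row counts bottom-up:
  R → 3
  σ[v='s'](R) → 1
  ρ[z/v](σ[v='s'](R)) → 1
  σ[w='q'](ρ[z/v](σ[v='s'](R))) → 1
  S → 4
  ρ[w/x](S) → 4
  ρ[z/y](ρ[w/x](S)) → 4
  π[w,z](ρ[z/y](ρ[w/x](S))) → 4
  (σ[w='q'](ρ[z/v](σ[v='s'](R))) ∪ π[w,z](ρ[z/y](ρ[w/x](S)))) → 5

== RESULT ==
w | z
p | r
p | t
q | s
q | t
s | p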